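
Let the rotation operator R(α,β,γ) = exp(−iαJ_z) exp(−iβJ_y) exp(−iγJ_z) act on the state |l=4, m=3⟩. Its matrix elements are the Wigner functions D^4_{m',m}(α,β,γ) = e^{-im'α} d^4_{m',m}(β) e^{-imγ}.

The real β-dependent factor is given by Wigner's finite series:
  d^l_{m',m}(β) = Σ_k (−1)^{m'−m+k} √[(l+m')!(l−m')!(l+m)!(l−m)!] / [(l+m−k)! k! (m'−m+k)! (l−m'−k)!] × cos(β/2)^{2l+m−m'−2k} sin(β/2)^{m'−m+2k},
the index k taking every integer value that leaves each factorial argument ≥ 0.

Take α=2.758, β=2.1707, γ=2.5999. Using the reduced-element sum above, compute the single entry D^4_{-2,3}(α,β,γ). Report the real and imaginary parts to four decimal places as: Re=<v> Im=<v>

First d^4_{-2,3}(β=2.1707), then the phase factors e^{-i(-2)α} and e^{-i(3)γ}:
Half-angle: c=0.466603, s=0.884467. N=√(2·720·5040·1)=2693.993318
k∈{5,6} keeps every argument non-negative
  k=5: (−1)^0·2693.9933/(240)·0.4666^3·0.8845^5 = +0.617214
  k=6: (−1)^1·2693.9933/(720)·0.4666^1·0.8845^7 = -0.739235
d^4_{-2,3}(2.1707) = +0.617214 -0.739235 = -0.122021
D = (+0.719867-0.694112i)·(-0.122021)·(+0.054255-0.998527i) = +0.079805+0.092304i

Re=0.0798 Im=0.0923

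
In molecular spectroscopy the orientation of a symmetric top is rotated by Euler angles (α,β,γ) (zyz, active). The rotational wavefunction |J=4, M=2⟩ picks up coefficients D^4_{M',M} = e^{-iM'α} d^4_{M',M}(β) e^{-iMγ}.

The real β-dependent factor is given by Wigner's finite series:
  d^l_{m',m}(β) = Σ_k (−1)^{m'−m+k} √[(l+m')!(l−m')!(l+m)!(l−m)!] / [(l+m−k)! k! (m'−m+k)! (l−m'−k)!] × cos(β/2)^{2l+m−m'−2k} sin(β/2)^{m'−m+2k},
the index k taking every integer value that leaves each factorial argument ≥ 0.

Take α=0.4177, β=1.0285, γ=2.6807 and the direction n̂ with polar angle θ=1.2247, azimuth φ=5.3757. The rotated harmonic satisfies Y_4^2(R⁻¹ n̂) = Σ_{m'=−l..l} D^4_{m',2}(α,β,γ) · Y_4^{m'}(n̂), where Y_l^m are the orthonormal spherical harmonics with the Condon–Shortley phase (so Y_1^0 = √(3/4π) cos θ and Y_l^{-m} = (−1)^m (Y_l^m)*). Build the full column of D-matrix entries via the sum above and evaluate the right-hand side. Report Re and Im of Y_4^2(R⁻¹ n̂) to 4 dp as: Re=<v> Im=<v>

Re=0.0090 Im=0.0055

Need the full column D^4_{m',2} for m'=−4..4 at α=0.4177, β=1.0285, γ=2.6807.
cos(β/2)=0.870662, sin(β/2)=0.491882
d^4_{-4,2}: single k=6 term ⇒ +0.056812;  D = -0.048463+0.029647i
d^4_{-3,2}: k∈[5..6] ⇒ +0.213323 -0.022696 = +0.190628;  D = -0.108279+0.156891i
d^4_{-2,2}: k∈[4..6] ⇒ +0.504584 -0.128839 +0.003427 = +0.379172;  D = -0.070265+0.372604i
d^4_{-1,2}: k∈[3..5] ⇒ +0.842065 -0.403143 +0.025734 = +0.464656;  D = +0.106524+0.452280i
d^4_{0,2}: k∈[2..4] ⇒ +0.999862 -0.851004 +0.101856 = +0.250714;  D = +0.151531+0.199739i
d^4_{1,2}: k∈[1..3] ⇒ +0.791487 -1.263097 +0.268762 = -0.202848;  D = -0.177617-0.097977i
d^4_{2,2}: k∈[0..2] ⇒ +0.330215 -1.264737 +0.504584 = -0.429939;  D = -0.428336-0.037094i
d^4_{3,2}: k∈[0..1] ⇒ -0.698026 +0.668368 = -0.029658;  D = -0.028045+0.009647i
d^4_{4,2}: single k=0 term ⇒ +0.557697;  D = +0.408435-0.379745i
Y_4^{m'}(θ=1.2247,φ=5.3757) and Σ D·Y over m':
  (-0.0485+0.0296i)·(-0.3060-0.1626i)  (-0.1083+0.1569i)·(-0.3229+0.1438i)  (-0.0703+0.3726i)·(+0.0139-0.0559i)  (+0.1065+0.4523i)·(-0.2040-0.2610i)  (+0.1515+0.1997i)·(+0.0012+0.0000i)  (-0.1776-0.0980i)·(+0.2040-0.2610i)  (-0.4283-0.0371i)·(+0.0139+0.0559i)  (-0.0280+0.0096i)·(+0.3229+0.1438i)  (+0.4084-0.3797i)·(-0.3060+0.1626i)
Y_4^2(R⁻¹ n̂) = +0.009001+0.005495i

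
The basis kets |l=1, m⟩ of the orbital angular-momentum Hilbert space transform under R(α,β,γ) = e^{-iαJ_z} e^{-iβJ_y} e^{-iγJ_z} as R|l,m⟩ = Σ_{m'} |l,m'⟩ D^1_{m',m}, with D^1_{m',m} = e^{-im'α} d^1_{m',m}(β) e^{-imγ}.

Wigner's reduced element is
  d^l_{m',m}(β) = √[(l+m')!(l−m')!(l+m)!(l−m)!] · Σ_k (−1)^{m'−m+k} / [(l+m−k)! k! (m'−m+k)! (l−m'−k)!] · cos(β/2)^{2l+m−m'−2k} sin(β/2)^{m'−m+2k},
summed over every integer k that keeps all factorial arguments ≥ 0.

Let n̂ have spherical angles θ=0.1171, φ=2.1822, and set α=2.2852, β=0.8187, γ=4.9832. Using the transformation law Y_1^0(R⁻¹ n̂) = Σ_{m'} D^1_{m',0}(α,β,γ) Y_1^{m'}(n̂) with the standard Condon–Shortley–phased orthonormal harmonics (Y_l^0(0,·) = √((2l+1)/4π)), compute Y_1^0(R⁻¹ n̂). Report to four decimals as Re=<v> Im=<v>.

Re=0.3730 Im=0.0000

Need the full column D^1_{m',0} for m'=−1..1 at α=2.2852, β=0.8187, γ=4.9832.
cos(β/2)=0.917380, sin(β/2)=0.398013
d^1_{-1,0}: single k=1 term ⇒ +0.516371;  D = -0.338309+0.390110i
d^1_{0,0}: k∈[0..1] ⇒ +0.841586 -0.158414 = +0.683171;  D = +0.683171+0.000000i
d^1_{1,0}: single k=0 term ⇒ -0.516371;  D = +0.338309+0.390110i
Y_1^{m'}(θ=0.1171,φ=2.1822) and Σ D·Y over m':
  (-0.3383+0.3901i)·(-0.0232-0.0331i)  (+0.6832+0.0000i)·(+0.4853+0.0000i)  (+0.3383+0.3901i)·(+0.0232-0.0331i)
Y_1^0(R⁻¹ n̂) = +0.372979+0.000000i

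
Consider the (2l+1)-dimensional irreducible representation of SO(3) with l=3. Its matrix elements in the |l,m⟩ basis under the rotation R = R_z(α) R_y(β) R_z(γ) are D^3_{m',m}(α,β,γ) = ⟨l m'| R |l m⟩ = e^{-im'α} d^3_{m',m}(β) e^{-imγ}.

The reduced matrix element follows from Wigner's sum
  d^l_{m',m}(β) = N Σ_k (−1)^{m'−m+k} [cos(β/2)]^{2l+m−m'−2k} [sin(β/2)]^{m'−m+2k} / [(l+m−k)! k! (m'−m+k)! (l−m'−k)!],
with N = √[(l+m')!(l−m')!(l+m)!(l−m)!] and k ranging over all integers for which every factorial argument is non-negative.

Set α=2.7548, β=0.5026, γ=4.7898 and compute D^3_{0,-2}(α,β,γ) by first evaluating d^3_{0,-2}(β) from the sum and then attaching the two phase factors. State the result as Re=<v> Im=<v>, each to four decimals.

Re=-0.2751 Im=-0.0429

D^3_{0,-2}(2.7548,0.5026,4.7898) = e^{-i·0·2.7548}·d^3_{0,-2}(0.5026)·e^{-i·-2·4.7898}. Compute d first:
Half-angle: c=0.968590, s=0.248663. N=√(6·6·1·120)=65.726707
Admissible k: 0..1 (factorial args all ≥0)
  k=0: (−1)^2·65.7267/(12)·0.9686^4·0.2487^2 = +0.298088
  k=1: (−1)^3·65.7267/(12)·0.9686^2·0.2487^4 = -0.019647
d^3_{0,-2}(0.5026) = +0.298088 -0.019647 = +0.278441
Attach z-rotation phases: D = e^{-i(0)(2.7548)}·(+0.278441)·e^{-i(-2)(4.7898)} = -0.275111-0.042937i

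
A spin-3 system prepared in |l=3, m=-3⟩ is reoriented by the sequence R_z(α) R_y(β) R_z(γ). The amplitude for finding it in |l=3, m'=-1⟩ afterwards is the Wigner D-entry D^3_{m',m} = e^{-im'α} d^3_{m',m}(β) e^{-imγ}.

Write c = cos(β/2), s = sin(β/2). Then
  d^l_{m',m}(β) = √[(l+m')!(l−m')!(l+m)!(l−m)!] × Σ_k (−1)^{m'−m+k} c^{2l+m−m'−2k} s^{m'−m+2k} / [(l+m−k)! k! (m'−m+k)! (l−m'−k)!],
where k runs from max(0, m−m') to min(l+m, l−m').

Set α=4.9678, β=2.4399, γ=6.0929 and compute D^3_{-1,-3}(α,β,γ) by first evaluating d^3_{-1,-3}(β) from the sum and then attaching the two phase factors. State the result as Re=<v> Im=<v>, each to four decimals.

Re=-0.0148 Im=-0.0453

D^3_{-1,-3}(4.9678,2.4399,6.0929) = e^{-i·-1·4.9678}·d^3_{-1,-3}(2.4399)·e^{-i·-3·6.0929}. Compute d first:
Half-angle: c=0.343693, s=0.939082. N=√(2·24·1·720)=185.903201
k: max(0,(-3)−(-1))=0 … min(3+(-3),3−(-1))=0
  k=0: (−1)^2·185.9032/(48)·0.3437^4·0.9391^2 = +0.047658
d^3_{-1,-3}(2.4399) = +0.047658
D = (+0.252643-0.967560i)·(+0.047658)·(+0.841439-0.540352i) = -0.014785-0.045306i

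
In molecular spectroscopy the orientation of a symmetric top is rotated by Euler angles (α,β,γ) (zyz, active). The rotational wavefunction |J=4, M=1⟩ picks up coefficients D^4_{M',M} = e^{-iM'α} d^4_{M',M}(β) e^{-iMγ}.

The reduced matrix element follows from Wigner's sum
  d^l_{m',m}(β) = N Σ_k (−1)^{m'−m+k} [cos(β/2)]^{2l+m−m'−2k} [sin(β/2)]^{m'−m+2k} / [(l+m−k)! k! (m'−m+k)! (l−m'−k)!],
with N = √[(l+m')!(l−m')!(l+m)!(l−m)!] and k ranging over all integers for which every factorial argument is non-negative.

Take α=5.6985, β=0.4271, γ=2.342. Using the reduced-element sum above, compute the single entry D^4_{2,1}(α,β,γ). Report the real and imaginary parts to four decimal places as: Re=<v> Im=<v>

Split into d^4_{2,1}(β=0.4271) × two z-phases.
Half-angle: c=0.977285, s=0.211931. N=√(720·2·120·6)=1018.233765
The bounds max(0,m−m')=0 and min(l+m,l−m')=2 give 3 terms
  k=0: (−1)^1·1018.2338/(240)·0.9773^7·0.2119^1 = -0.765557
  k=1: (−1)^2·1018.2338/(48)·0.9773^5·0.2119^3 = +0.180008
  k=2: (−1)^3·1018.2338/(72)·0.9773^3·0.2119^5 = -0.005643
d^4_{2,1}(0.4271) = -0.765557 +0.180008 -0.005643 = -0.591192
Attach z-rotation phases: D = e^{-i(2)(5.6985)}·(-0.591192)·e^{-i(1)(2.342)} = -0.229223+0.544945i

Re=-0.2292 Im=0.5449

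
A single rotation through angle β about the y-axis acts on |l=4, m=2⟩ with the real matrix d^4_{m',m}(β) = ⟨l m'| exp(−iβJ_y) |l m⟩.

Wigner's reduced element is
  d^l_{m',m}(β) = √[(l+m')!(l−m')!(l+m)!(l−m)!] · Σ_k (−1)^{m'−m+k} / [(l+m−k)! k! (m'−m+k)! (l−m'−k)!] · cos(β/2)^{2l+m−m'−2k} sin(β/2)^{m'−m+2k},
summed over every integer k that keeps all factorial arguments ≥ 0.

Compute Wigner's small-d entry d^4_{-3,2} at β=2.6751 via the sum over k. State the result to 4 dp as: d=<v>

d^4_{-3,2}(β=2.6751) via Wigner's sum:
c=cos(2.6751/2)=0.231137, s=sin(2.6751/2)=0.972921; N=√[1·5040·720·2]=2693.993318
k∈{5,6} keeps every argument non-negative
  k=5: (−1)^0·2693.9933/(240)·0.2311^3·0.9729^5 = +0.120832
  k=6: (−1)^1·2693.9933/(720)·0.2311^1·0.9729^7 = -0.713637
d^4_{-3,2}(2.6751) = +0.120832 -0.713637 = -0.592805

d=-0.5928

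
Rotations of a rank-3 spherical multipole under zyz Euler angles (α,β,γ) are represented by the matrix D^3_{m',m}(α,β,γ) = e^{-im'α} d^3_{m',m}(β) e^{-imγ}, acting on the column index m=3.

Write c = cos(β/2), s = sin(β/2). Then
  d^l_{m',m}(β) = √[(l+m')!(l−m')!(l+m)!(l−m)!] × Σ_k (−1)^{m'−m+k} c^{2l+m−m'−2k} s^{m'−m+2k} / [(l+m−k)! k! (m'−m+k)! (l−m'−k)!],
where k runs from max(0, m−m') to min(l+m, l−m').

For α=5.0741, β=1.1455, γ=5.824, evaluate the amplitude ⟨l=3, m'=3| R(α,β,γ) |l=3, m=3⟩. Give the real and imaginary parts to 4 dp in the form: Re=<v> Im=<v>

Split into d^3_{3,3}(β=1.1455) × two z-phases.
Half-angle: c=0.840414, s=0.541945. N=√(720·1·720·1)=720.000000
k∈{0} keeps every argument non-negative
  k=0: (−1)^0·720.0000/(720)·0.8404^6·0.5419^0 = +0.352338
d^3_{3,3}(1.1455) = +0.352338
D = (-0.884366-0.466795i)·(+0.352338)·(+0.192040+0.981387i) = +0.101569-0.337380i

Re=0.1016 Im=-0.3374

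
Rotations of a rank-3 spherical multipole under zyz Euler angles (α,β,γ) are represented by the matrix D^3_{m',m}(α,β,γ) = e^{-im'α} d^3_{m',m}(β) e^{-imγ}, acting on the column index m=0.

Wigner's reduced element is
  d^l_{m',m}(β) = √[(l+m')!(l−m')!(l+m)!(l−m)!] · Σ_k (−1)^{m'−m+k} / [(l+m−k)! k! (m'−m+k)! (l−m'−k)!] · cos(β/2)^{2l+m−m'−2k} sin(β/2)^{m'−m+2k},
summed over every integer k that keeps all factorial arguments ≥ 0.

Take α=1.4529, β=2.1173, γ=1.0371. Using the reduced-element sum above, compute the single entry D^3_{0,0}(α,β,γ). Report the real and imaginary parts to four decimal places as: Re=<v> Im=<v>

Re=0.4286 Im=0.0000

D^3_{0,0}(1.4529,2.1173,1.0371) = e^{-i·0·1.4529}·d^3_{0,0}(2.1173)·e^{-i·0·1.0371}. Compute d first:
Half-angle: c=0.490049, s=0.871695. N=√(6·6·6·6)=36.000000
Admissible k: 0..3 (factorial args all ≥0)
  k=0: (−1)^0·36.0000/(36)·0.4900^6·0.8717^0 = +0.013850
  k=1: (−1)^1·36.0000/(4)·0.4900^4·0.8717^2 = -0.394394
  k=2: (−1)^2·36.0000/(4)·0.4900^2·0.8717^4 = +1.247900
  k=3: (−1)^3·36.0000/(36)·0.4900^0·0.8717^6 = -0.438719
d^3_{0,0}(2.1173) = +0.013850 -0.394394 +1.247900 -0.438719 = +0.428636
D = (+1.000000+0.000000i)·(+0.428636)·(+1.000000+0.000000i) = +0.428636+0.000000i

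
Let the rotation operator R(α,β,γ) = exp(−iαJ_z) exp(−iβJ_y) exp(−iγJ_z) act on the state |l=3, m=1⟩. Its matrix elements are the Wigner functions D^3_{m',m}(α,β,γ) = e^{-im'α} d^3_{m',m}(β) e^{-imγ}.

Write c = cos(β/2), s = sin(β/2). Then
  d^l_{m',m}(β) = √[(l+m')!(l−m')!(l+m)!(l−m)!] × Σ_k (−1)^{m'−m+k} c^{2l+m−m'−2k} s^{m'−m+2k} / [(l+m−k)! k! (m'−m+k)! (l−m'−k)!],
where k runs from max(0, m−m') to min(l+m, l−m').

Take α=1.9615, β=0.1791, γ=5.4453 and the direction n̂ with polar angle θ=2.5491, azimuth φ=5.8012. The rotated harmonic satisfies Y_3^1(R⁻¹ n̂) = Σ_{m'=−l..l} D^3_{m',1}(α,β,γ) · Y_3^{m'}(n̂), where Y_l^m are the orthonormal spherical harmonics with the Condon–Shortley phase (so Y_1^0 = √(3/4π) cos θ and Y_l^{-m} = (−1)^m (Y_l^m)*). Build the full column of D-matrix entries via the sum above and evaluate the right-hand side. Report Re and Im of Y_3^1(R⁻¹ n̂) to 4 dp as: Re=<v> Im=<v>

Re=-0.0810 Im=0.4272

Need the full column D^3_{m',1} for m'=−3..3 at α=1.9615, β=0.1791, γ=5.4453.
cos(β/2)=0.995993, sin(β/2)=0.089430
d^3_{-3,1}: single k=4 term ⇒ +0.000246;  D = +0.000222+0.000104i
d^3_{-2,1}: k∈[3..4] ⇒ +0.004469 -0.000018 = +0.004451;  D = +0.000216-0.004446i
d^3_{-1,1}: k∈[2..4] ⇒ +0.047222 -0.000508 +0.000001 = +0.046715;  D = -0.044006+0.015676i
d^3_{0,1}: k∈[1..3] ⇒ +0.303639 -0.007344 +0.000020 = +0.296314;  D = +0.198245+0.220230i
d^3_{1,1}: k∈[0..2] ⇒ +0.976198 -0.062963 +0.000381 = +0.913616;  D = +0.395071-0.823779i
d^3_{2,1}: k∈[0..1] ⇒ -0.277183 +0.004469 = -0.272714;  D = +0.272279+0.015394i
d^3_{3,1}: single k=0 term ⇒ +0.030482;  D = +0.009999+0.028795i
Y_3^{m'}(θ=2.5491,φ=5.8012) and Σ D·Y over m':
  (+0.0002+0.0001i)·(+0.0090+0.0721i)  (+0.0002-0.0044i)·(-0.1508-0.2172i)  (-0.0440+0.0157i)·(+0.3903+0.2042i)  (+0.1982+0.2202i)·(-0.1365+0.0000i)  (+0.3951-0.8238i)·(-0.3903+0.2042i)  (+0.2723+0.0154i)·(-0.1508+0.2172i)  (+0.0100+0.0288i)·(-0.0090+0.0721i)
Y_3^1(R⁻¹ n̂) = -0.080988+0.427195i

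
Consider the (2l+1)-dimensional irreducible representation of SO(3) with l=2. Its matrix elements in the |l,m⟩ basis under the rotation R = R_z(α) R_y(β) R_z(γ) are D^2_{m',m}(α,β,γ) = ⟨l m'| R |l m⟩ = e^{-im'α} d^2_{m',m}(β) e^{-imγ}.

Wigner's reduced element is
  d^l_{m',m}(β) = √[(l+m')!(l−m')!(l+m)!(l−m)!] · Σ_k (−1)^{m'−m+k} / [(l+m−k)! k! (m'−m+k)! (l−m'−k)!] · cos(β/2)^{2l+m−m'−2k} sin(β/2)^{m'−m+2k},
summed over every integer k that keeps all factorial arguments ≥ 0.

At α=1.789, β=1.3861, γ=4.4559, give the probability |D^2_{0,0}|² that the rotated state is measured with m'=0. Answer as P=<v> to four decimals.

D^2_{0,0}(1.789,1.3861,4.4559) = e^{-i·0·1.789}·d^2_{0,0}(1.3861)·e^{-i·0·4.4559}. Compute d first:
With c≡cos(β/2)=0.769301 and s≡sin(β/2)=0.638887, N=[2·2·2·2]^{1/2}=4.000000
The bounds max(0,m−m')=0 and min(l+m,l−m')=2 give 3 terms
  k=0: (−1)^0·4.0000/(4)·0.7693^4·0.6389^0 = +0.350256
  k=1: (−1)^1·4.0000/(1)·0.7693^2·0.6389^2 = -0.966273
  k=2: (−1)^2·4.0000/(4)·0.7693^0·0.6389^4 = +0.166608
d^2_{0,0}(1.3861) = +0.350256 -0.966273 +0.166608 = -0.449410
|D^2_{0,0}|² = |d^2_{0,0}(β)|² = (-0.449410)² = 0.201969 (the z-rotation phases have unit modulus)

P=0.2020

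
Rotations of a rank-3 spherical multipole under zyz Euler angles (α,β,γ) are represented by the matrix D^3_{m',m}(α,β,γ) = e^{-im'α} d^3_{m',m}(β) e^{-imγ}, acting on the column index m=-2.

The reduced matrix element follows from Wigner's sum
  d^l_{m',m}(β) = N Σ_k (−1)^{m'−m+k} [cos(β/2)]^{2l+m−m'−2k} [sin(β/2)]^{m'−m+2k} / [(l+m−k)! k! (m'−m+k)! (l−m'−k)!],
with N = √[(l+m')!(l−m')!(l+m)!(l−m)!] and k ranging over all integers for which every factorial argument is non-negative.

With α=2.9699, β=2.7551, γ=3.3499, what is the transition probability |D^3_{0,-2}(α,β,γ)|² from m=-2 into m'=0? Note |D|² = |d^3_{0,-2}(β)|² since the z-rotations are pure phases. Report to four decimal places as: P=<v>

D^3_{0,-2}(2.9699,2.7551,3.3499) = e^{-i·0·2.9699}·d^3_{0,-2}(2.7551)·e^{-i·-2·3.3499}. Compute d first:
Half-angle: c=0.192046, s=0.981386. N=√(6·6·1·120)=65.726707
Admissible k: 0..1 (factorial args all ≥0)
  k=0: (−1)^2·65.7267/(12)·0.1920^4·0.9814^2 = +0.007176
  k=1: (−1)^3·65.7267/(12)·0.1920^2·0.9814^4 = -0.187383
d^3_{0,-2}(2.7551) = +0.007176 -0.187383 = -0.180207
|D^3_{0,-2}|² = |d^3_{0,-2}(β)|² = (-0.180207)² = 0.032475 (the z-rotation phases have unit modulus)

P=0.0325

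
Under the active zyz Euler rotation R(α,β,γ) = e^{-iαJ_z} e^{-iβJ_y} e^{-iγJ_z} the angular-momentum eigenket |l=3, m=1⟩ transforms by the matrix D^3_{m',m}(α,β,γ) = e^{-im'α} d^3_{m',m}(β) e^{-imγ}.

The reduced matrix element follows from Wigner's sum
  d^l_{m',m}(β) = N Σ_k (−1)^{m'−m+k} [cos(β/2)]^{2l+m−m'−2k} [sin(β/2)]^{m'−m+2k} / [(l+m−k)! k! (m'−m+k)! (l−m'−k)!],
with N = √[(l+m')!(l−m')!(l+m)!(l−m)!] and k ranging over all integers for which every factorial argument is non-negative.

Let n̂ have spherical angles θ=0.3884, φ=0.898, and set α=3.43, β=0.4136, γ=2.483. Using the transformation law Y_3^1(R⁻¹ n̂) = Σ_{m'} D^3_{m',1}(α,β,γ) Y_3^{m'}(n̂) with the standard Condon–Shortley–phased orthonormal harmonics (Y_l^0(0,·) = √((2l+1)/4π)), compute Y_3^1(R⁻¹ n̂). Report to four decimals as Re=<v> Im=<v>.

Need the full column D^3_{m',1} for m'=−3..3 at α=3.43, β=0.4136, γ=2.483.
cos(β/2)=0.978693, sin(β/2)=0.205329
d^3_{-3,1}: single k=4 term ⇒ +0.006594;  D = +0.000310+0.006587i
d^3_{-2,1}: k∈[3..4] ⇒ +0.051324 -0.001130 = +0.050195;  D = -0.016521-0.047398i
d^3_{-1,1}: k∈[2..4] ⇒ +0.232080 -0.013620 +0.000075 = +0.218535;  D = +0.127651+0.177378i
d^3_{0,1}: k∈[1..3] ⇒ +0.638666 -0.084334 +0.001237 = +0.555569;  D = -0.439374-0.340011i
d^3_{1,1}: k∈[0..2] ⇒ +0.878777 -0.309440 +0.010215 = +0.579552;  D = +0.540293+0.209675i
d^3_{2,1}: k∈[0..1] ⇒ -0.583019 +0.051324 = -0.531695;  D = +0.529918+0.043433i
d^3_{3,1}: single k=0 term ⇒ +0.149807;  D = +0.146621-0.030735i
Y_3^{m'}(θ=0.3884,φ=0.898) and Σ D·Y over m':
  (+0.0003+0.0066i)·(-0.0204-0.0098i)  (-0.0165-0.0474i)·(-0.0303-0.1322i)  (+0.1277+0.1774i)·(+0.2504-0.3142i)  (-0.4394-0.3400i)·(+0.4431+0.0000i)  (+0.5403+0.2097i)·(-0.2504-0.3142i)  (+0.5299+0.0434i)·(-0.0303+0.1322i)  (+0.1466-0.0307i)·(+0.0204-0.0098i)
Y_3^1(R⁻¹ n̂) = -0.201187-0.298463i

Re=-0.2012 Im=-0.2985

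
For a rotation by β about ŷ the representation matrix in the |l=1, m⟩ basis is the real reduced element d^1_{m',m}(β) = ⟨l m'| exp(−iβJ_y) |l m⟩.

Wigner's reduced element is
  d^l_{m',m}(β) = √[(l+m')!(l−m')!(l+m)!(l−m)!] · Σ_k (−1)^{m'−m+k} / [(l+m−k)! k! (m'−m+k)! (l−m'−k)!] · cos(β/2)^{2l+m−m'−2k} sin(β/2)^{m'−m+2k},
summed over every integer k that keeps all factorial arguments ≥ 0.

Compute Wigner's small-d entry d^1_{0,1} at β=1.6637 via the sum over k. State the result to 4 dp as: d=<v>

d=0.7041

d^1_{0,1}(β=1.6637) via Wigner's sum:
With c≡cos(β/2)=0.673509 and s≡sin(β/2)=0.739179, N=[1·1·2·1]^{1/2}=1.414214
k: max(0,(1)−(0))=1 … min(1+(1),1−(0))=1
  k=1: (−1)^0·1.4142/(1)·0.6735^1·0.7392^1 = +0.704057
d^1_{0,1}(1.6637) = +0.704057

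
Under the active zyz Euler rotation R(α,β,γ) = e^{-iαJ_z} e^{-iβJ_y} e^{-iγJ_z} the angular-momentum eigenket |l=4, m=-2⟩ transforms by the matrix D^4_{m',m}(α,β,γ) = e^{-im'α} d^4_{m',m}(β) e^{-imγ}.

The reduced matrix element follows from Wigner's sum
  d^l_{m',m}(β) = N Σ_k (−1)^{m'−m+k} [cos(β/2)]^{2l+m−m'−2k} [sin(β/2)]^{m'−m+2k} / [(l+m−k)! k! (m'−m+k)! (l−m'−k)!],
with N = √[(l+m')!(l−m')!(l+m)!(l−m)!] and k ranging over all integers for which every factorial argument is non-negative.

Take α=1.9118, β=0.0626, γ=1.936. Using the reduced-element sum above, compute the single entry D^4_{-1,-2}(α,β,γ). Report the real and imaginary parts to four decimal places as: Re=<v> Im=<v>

D^4_{-1,-2}(1.9118,0.0626,1.936) = e^{-i·-1·1.9118}·d^4_{-1,-2}(0.0626)·e^{-i·-2·1.936}. Compute d first:
Half-angle: c=0.999510, s=0.031295. N=√(6·120·2·720)=1018.233765
k∈{0,1,2} keeps every argument non-negative
  k=0: (−1)^1·1018.2338/(240)·0.9995^7·0.0313^1 = -0.132318
  k=1: (−1)^2·1018.2338/(48)·0.9995^5·0.0313^3 = +0.000649
  k=2: (−1)^3·1018.2338/(72)·0.9995^3·0.0313^5 = -0.000000
d^4_{-1,-2}(0.0626) = -0.132318 +0.000649 -0.000000 = -0.131670
D = (-0.334433+0.942419i)·(-0.131670)·(-0.744903-0.667173i) = -0.115590+0.063055i

Re=-0.1156 Im=0.0631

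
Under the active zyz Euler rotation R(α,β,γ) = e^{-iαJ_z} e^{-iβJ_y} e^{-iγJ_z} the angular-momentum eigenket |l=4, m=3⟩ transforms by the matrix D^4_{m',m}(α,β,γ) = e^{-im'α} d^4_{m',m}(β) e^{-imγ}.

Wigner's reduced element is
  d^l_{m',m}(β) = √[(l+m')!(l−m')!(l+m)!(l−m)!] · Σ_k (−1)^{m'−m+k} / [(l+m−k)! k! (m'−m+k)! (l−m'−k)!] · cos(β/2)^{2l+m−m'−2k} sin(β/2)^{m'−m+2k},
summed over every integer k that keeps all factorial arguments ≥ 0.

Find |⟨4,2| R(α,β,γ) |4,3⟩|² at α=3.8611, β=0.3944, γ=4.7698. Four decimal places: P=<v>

D^4_{2,3}(3.8611,0.3944,4.7698) = e^{-i·2·3.8611}·d^4_{2,3}(0.3944)·e^{-i·3·4.7698}. Compute d first:
Half-angle: c=0.980619, s=0.195924. N=√(720·2·5040·1)=2693.993318
k∈{1,2} keeps every argument non-negative
  k=1: (−1)^0·2693.9933/(720)·0.9806^7·0.1959^1 = +0.639226
  k=2: (−1)^1·2693.9933/(240)·0.9806^5·0.1959^3 = -0.076551
d^4_{2,3}(0.3944) = +0.639226 -0.076551 = +0.562675
|D^4_{2,3}|² = |d^4_{2,3}(β)|² = (+0.562675)² = 0.316603 (the z-rotation phases have unit modulus)

P=0.3166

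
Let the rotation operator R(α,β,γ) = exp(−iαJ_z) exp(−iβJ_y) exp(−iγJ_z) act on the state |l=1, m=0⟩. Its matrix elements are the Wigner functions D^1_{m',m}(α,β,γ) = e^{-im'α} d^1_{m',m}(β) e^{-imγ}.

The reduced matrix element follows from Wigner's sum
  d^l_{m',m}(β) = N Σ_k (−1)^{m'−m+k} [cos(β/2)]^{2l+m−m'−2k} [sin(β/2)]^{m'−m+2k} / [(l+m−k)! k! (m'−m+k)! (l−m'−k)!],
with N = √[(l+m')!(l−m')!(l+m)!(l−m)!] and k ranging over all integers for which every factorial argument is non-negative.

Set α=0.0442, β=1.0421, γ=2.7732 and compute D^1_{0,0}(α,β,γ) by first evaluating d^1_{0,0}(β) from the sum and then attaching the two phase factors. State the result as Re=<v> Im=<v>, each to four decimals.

Re=0.5044 Im=0.0000

D^1_{0,0}(0.0442,1.0421,2.7732) = e^{-i·0·0.0442}·d^1_{0,0}(1.0421)·e^{-i·0·2.7732}. Compute d first:
c=cos(1.0421/2)=0.867297, s=sin(1.0421/2)=0.497791; N=√[1·1·1·1]=1.000000
k∈{0,1} keeps every argument non-negative
  k=0: (−1)^0·1.0000/(1)·0.8673^2·0.4978^0 = +0.752204
  k=1: (−1)^1·1.0000/(1)·0.8673^0·0.4978^2 = -0.247796
d^1_{0,0}(1.0421) = +0.752204 -0.247796 = +0.504408
Phases: e^{-i·(0)·0.0442}=+1.000000+0.000000i, e^{-i·(0)·2.7732}=+1.000000+0.000000i ⇒ D=+0.504408+0.000000i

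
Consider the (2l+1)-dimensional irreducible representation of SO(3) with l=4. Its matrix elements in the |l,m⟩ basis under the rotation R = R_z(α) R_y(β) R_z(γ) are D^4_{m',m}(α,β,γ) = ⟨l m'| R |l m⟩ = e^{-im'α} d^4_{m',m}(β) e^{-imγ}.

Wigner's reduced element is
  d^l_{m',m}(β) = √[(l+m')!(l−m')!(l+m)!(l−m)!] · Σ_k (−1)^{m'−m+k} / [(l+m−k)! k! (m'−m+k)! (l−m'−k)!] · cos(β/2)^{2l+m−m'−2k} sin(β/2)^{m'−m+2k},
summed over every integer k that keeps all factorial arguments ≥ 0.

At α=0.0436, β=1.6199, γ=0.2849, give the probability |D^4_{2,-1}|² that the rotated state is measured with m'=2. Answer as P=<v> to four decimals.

P=0.0589

First d^4_{2,-1}(β=1.6199), then the phase factors e^{-i(2)α} and e^{-i(-1)γ}:
With c≡cos(β/2)=0.689535 and s≡sin(β/2)=0.724253, N=[720·2·6·120]^{1/2}=1018.233765
The bounds max(0,m−m')=0 and min(l+m,l−m')=2 give 3 terms
  k=0: (−1)^3·1018.2338/(72)·0.6895^5·0.7243^3 = -0.837463
  k=1: (−1)^4·1018.2338/(48)·0.6895^3·0.7243^5 = +1.385878
  k=2: (−1)^5·1018.2338/(240)·0.6895^1·0.7243^7 = -0.305790
d^4_{2,-1}(1.6199) = -0.837463 +1.385878 -0.305790 = +0.242625
|D^4_{2,-1}|² = |d^4_{2,-1}(β)|² = (+0.242625)² = 0.058867 (the z-rotation phases have unit modulus)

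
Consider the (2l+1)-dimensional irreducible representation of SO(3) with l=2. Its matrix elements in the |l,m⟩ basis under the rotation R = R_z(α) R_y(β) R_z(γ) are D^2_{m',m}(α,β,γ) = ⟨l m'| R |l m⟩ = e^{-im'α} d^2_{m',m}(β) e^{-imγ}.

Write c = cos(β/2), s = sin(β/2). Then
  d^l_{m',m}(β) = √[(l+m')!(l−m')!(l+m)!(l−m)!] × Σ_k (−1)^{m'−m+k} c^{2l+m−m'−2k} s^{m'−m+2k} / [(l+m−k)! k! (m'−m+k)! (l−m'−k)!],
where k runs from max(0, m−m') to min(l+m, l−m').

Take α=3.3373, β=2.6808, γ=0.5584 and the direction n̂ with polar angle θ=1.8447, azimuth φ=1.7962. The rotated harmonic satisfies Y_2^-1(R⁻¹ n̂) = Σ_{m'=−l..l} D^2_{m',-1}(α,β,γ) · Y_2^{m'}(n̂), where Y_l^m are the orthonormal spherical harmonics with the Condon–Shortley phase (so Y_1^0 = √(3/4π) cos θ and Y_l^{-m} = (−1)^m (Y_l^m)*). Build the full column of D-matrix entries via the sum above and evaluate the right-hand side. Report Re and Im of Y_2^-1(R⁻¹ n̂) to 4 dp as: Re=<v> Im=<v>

Re=-0.0846 Im=0.1707

Need the full column D^2_{m',-1} for m'=−2..2 at α=3.3373, β=2.6808, γ=0.5584.
cos(β/2)=0.228363, sin(β/2)=0.973576
d^2_{-2,-1}: single k=1 term ⇒ +0.023189;  D = +0.013492+0.018860i
d^2_{-1,-1}: k∈[0..1] ⇒ +0.002720 -0.148291 = -0.145571;  D = +0.106104+0.099664i
d^2_{0,-1}: k∈[0..1] ⇒ -0.028400 +0.516192 = +0.487792;  D = +0.413698+0.258447i
d^2_{1,-1}: k∈[0..1] ⇒ +0.148291 -0.898420 = -0.750129;  D = +0.701329+0.266141i
d^2_{2,-1}: single k=0 term ⇒ -0.421469;  D = -0.415607-0.070053i
Y_2^{m'}(θ=1.8447,φ=1.7962) and Σ D·Y over m':
  (+0.0135+0.0189i)·(-0.3222+0.1560i)  (+0.1061+0.0997i)·(+0.0450+0.1961i)  (+0.4137+0.2584i)·(-0.2462+0.0000i)  (+0.7013+0.2661i)·(-0.0450+0.1961i)  (-0.4156-0.0701i)·(-0.3222-0.1560i)
Y_2^-1(R⁻¹ n̂) = -0.084620+0.170652i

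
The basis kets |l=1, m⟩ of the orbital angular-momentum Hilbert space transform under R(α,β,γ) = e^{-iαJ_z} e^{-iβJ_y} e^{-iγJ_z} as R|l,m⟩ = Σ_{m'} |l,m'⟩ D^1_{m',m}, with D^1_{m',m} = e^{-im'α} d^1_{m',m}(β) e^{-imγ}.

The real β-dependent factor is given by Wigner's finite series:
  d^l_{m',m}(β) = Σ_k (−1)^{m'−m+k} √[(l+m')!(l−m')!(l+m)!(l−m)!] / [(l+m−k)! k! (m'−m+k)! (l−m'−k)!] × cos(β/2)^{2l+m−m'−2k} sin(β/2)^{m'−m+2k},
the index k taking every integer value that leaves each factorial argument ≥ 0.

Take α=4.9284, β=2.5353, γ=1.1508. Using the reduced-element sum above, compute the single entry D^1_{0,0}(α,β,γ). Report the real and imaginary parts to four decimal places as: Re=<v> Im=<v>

Split into d^1_{0,0}(β=2.5353) × two z-phases.
c=cos(2.5353/2)=0.298525, s=sin(2.5353/2)=0.954402; N=√[1·1·1·1]=1.000000
The bounds max(0,m−m')=0 and min(l+m,l−m')=1 give 2 terms
  k=0: (−1)^0·1.0000/(1)·0.2985^2·0.9544^0 = +0.089117
  k=1: (−1)^1·1.0000/(1)·0.2985^0·0.9544^2 = -0.910883
d^1_{0,0}(2.5353) = +0.089117 -0.910883 = -0.821766
Phases: e^{-i·(0)·4.9284}=+1.000000+0.000000i, e^{-i·(0)·1.1508}=+1.000000+0.000000i ⇒ D=-0.821766+0.000000i

Re=-0.8218 Im=0.0000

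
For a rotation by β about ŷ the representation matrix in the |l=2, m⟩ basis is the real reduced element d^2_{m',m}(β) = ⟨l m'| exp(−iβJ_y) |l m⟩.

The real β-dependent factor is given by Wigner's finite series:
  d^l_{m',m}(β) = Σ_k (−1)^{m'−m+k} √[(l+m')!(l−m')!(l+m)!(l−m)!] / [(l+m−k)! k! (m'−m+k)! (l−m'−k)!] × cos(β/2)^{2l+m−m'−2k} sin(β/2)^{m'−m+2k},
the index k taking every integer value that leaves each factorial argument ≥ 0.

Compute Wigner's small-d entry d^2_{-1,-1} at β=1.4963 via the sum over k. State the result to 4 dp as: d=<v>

d=-0.4572

d^2_{-1,-1}(β=1.4963) via Wigner's sum:
Half-angle: c=0.732949, s=0.680284. N=√(1·6·1·6)=6.000000
Admissible k: 0..1 (factorial args all ≥0)
  k=0: (−1)^0·6.0000/(6)·0.7329^4·0.6803^0 = +0.288599
  k=1: (−1)^1·6.0000/(2)·0.7329^2·0.6803^2 = -0.745845
d^2_{-1,-1}(1.4963) = +0.288599 -0.745845 = -0.457247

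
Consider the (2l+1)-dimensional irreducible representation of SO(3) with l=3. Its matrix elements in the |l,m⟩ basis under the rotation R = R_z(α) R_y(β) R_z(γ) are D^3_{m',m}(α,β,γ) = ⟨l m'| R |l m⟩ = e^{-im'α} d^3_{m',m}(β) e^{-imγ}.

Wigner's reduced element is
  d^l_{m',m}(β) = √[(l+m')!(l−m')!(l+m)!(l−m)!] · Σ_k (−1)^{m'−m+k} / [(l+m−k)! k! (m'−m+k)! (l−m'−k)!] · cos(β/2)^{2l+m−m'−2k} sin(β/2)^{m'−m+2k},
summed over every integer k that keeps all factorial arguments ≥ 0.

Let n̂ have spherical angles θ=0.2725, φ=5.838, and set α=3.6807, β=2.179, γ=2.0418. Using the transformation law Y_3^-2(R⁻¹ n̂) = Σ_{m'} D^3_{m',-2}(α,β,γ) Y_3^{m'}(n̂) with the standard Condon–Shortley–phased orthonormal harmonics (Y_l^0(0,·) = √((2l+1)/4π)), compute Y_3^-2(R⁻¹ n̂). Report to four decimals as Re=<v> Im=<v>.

Need the full column D^3_{m',-2} for m'=−3..3 at α=3.6807, β=2.179, γ=2.0418.
cos(β/2)=0.462929, sin(β/2)=0.886396
d^3_{-3,-2}: single k=1 term ⇒ +0.046161;  D = -0.038554+0.025385i
d^3_{-2,-2}: k∈[0..1] ⇒ +0.009842 -0.180419 = -0.170577;  D = -0.074107+0.153638i
d^3_{-1,-2}: k∈[0..1] ⇒ -0.059593 +0.436973 = +0.377380;  D = +0.033799+0.375863i
d^3_{0,-2}: k∈[0..1] ⇒ +0.197639 -0.724601 = -0.526962;  D = +0.309941+0.426176i
d^3_{1,-2}: k∈[0..1] ⇒ -0.436973 +0.801036 = +0.364063;  D = +0.334911+0.142744i
d^3_{2,-2}: k∈[0..1] ⇒ +0.661467 -0.485026 = +0.176441;  D = -0.174807+0.023958i
d^3_{3,-2}: single k=0 term ⇒ -0.620480;  D = -0.484291+0.387888i
Y_3^{m'}(θ=0.2725,φ=5.838) and Σ D·Y over m':
  (-0.0386+0.0254i)·(+0.0019+0.0079i)  (-0.0741+0.1536i)·(+0.0449+0.0554i)  (+0.0338+0.3759i)·(+0.2856+0.1363i)  (+0.3099+0.4262i)·(+0.5886+0.0000i)  (+0.3349+0.1427i)·(-0.2856+0.1363i)  (-0.1748+0.0240i)·(+0.0449-0.0554i)  (-0.4843+0.3879i)·(-0.0019+0.0079i)
Y_3^-2(R⁻¹ n̂) = +0.005013+0.376403i

Re=0.0050 Im=0.3764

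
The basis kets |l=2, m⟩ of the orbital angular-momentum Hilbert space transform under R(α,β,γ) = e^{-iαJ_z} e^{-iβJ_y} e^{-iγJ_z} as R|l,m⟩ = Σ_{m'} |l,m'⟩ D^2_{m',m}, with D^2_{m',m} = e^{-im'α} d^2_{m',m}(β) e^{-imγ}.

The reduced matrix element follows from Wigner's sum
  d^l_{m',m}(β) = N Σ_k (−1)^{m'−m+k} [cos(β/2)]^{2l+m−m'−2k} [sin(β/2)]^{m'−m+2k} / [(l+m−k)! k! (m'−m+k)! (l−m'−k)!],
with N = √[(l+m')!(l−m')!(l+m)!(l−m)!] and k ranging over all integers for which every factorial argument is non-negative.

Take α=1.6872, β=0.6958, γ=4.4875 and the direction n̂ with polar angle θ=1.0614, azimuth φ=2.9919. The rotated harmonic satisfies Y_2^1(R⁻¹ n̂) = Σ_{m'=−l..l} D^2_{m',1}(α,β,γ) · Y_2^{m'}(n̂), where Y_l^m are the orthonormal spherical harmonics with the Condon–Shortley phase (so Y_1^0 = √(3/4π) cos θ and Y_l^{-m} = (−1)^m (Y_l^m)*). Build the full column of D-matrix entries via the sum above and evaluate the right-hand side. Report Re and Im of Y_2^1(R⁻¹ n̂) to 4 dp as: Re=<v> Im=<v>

Re=0.3185 Im=0.1292

Need the full column D^2_{m',1} for m'=−2..2 at α=1.6872, β=0.6958, γ=4.4875.
cos(β/2)=0.940091, sin(β/2)=0.340924
d^2_{-2,1}: single k=3 term ⇒ +0.074503;  D = +0.032922-0.066835i
d^2_{-1,1}: k∈[2..3] ⇒ +0.308160 -0.013509 = +0.294651;  D = -0.277657-0.098621i
d^2_{0,1}: k∈[1..2] ⇒ +0.693814 -0.091247 = +0.602567;  D = -0.134371+0.587393i
d^2_{1,1}: k∈[0..1] ⇒ +0.781050 -0.308160 = +0.472890;  D = +0.470110+0.051201i
d^2_{2,1}: single k=0 term ⇒ -0.566497;  D = +0.004486+0.566479i
Y_2^{m'}(θ=1.0614,φ=2.9919) and Σ D·Y over m':
  (+0.0329-0.0668i)·(+0.2813+0.0868i)  (-0.2777-0.0986i)·(-0.3252-0.0491i)  (-0.1344+0.5874i)·(-0.0904+0.0000i)  (+0.4701+0.0512i)·(+0.3252-0.0491i)  (+0.0045+0.5665i)·(+0.2813-0.0868i)
Y_2^1(R⁻¹ n̂) = +0.318528+0.129222i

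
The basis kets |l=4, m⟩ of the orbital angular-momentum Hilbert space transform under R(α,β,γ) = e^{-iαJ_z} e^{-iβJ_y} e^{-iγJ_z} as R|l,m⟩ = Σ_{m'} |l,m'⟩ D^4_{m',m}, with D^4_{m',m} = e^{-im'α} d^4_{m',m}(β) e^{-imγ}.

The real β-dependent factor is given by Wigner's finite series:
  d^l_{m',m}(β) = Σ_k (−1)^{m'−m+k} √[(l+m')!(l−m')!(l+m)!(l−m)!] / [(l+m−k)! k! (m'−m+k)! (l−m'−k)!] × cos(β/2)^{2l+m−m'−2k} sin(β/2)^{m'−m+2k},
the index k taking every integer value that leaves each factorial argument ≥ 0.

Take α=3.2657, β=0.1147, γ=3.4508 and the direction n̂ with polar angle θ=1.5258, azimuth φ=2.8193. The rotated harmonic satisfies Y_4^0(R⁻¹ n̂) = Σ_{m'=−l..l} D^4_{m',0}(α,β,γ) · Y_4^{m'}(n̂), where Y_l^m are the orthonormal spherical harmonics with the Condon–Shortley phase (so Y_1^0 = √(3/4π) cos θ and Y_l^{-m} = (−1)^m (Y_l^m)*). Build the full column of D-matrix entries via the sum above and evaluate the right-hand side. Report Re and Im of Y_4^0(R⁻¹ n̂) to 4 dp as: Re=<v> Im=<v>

Need the full column D^4_{m',0} for m'=−4..4 at α=3.2657, β=0.1147, γ=3.4508.
cos(β/2)=0.998356, sin(β/2)=0.057319
d^4_{-4,0}: single k=4 term ⇒ +0.000090;  D = +0.000079+0.000043i
d^4_{-3,0}: k∈[3..4] ⇒ +0.002210 -0.000007 = +0.002203;  D = -0.002052-0.000801i
d^4_{-2,0}: k∈[2..4] ⇒ +0.030862 -0.000271 +0.000000 = +0.030591;  D = +0.029654+0.007515i
d^4_{-1,0}: k∈[1..4] ⇒ +0.253401 -0.005012 +0.000017 -0.000000 = +0.248406;  D = -0.246495-0.030750i
d^4_{0,0}: k∈[0..4] ⇒ +0.986923 -0.052050 +0.000386 -0.000001 +0.000000 = +0.935258;  D = +0.935258+0.000000i
d^4_{1,0}: k∈[0..3] ⇒ -0.253401 +0.005012 -0.000017 +0.000000 = -0.248406;  D = +0.246495-0.030750i
d^4_{2,0}: k∈[0..2] ⇒ +0.030862 -0.000271 +0.000000 = +0.030591;  D = +0.029654-0.007515i
d^4_{3,0}: k∈[0..1] ⇒ -0.002210 +0.000007 = -0.002203;  D = +0.002052-0.000801i
d^4_{4,0}: single k=0 term ⇒ +0.000090;  D = +0.000079-0.000043i
Y_4^{m'}(θ=1.5258,φ=2.8193) and Σ D·Y over m':
  (+0.0001+0.0000i)·(+0.1225+0.4234i)  (-0.0021-0.0008i)·(-0.0319-0.0462i)  (+0.0297+0.0075i)·(-0.2631-0.1978i)  (-0.2465-0.0307i)·(+0.0602+0.0201i)  (+0.9353+0.0000i)·(+0.3110+0.0000i)  (+0.2465-0.0307i)·(-0.0602+0.0201i)  (+0.0297-0.0075i)·(-0.2631+0.1978i)  (+0.0021-0.0008i)·(+0.0319-0.0462i)  (+0.0001-0.0000i)·(+0.1225-0.4234i)
Y_4^0(R⁻¹ n̂) = +0.249784+0.000000i

Re=0.2498 Im=0.0000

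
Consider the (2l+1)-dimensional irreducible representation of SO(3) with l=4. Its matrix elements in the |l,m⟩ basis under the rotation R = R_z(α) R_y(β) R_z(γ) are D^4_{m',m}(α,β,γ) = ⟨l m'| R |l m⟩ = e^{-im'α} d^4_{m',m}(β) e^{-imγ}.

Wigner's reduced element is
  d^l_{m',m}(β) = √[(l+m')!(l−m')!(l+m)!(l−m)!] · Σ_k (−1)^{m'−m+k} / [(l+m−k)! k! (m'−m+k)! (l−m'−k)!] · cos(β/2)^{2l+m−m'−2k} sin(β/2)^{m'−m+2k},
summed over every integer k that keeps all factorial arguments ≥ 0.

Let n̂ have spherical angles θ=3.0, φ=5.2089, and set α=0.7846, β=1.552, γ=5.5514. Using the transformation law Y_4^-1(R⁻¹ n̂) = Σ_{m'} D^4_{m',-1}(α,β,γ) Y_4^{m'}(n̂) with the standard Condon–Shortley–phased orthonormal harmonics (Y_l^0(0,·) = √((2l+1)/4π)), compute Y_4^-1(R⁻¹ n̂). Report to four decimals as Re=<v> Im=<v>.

Re=0.0683 Im=-0.0463

Need the full column D^4_{m',-1} for m'=−4..4 at α=0.7846, β=1.552, γ=5.5514.
cos(β/2)=0.713721, sin(β/2)=0.700430
d^4_{-4,-1}: single k=3 term ⇒ +0.476245;  D = -0.353300+0.319356i
d^4_{-3,-1}: k∈[2..3] ⇒ +0.514720 -0.826213 = -0.311494;  D = +0.015947-0.311085i
d^4_{-2,-1}: k∈[1..3] ⇒ +0.280350 -1.350029 +0.866811 = -0.202868;  D = -0.135797-0.150713i
d^4_{-1,-1}: k∈[0..3] ⇒ +0.067333 -0.972728 +1.873676 -0.601514 = +0.366766;  D = +0.366254+0.019362i
d^4_{0,-1}: k∈[0..3] ⇒ -0.295515 +1.707666 -1.644659 +0.263996 = +0.031489;  D = +0.023427-0.021041i
d^4_{1,-1}: k∈[0..3] ⇒ +0.648486 -1.873676 +0.902271 -0.057932 = -0.380851;  D = -0.020712+0.380287i
d^4_{2,-1}: k∈[0..2] ⇒ -0.900019 +1.300217 -0.250449 = +0.149749;  D = -0.099884-0.111570i
d^4_{3,-1}: k∈[0..1] ⇒ +0.826213 -0.477437 = +0.348776;  D = -0.348229-0.019524i
d^4_{4,-1}: single k=0 term ⇒ -0.458673;  D = +0.342222-0.305394i
Y_4^{m'}(θ=3.0,φ=5.2089) and Σ D·Y over m':
  (-0.3533+0.3194i)·(-0.0001-0.0002i)  (+0.0159-0.3111i)·(+0.0035+0.0003i)  (-0.1358-0.1507i)·(-0.0213+0.0327i)  (+0.3663+0.0194i)·(-0.1215-0.2244i)  (+0.0234-0.0210i)·(+0.7635+0.0000i)  (-0.0207+0.3803i)·(+0.1215-0.2244i)  (-0.0999-0.1116i)·(-0.0213-0.0327i)  (-0.3482-0.0195i)·(-0.0035+0.0003i)  (+0.3422-0.3054i)·(-0.0001+0.0002i)
Y_4^-1(R⁻¹ n̂) = +0.068277-0.046294i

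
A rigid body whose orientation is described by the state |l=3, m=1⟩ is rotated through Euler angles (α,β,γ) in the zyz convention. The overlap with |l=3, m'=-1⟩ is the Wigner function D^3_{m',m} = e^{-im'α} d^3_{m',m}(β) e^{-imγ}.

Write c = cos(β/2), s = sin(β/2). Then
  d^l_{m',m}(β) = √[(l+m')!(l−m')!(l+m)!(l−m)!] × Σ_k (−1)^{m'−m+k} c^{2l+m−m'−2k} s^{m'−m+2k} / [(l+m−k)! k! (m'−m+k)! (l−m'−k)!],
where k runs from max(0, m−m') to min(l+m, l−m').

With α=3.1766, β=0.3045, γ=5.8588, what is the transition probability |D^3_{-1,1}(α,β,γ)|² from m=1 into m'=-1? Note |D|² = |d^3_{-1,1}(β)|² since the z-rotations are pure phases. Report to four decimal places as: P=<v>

P=0.0163

First d^3_{-1,1}(β=0.3045), then the phase factors e^{-i(-1)α} and e^{-i(1)γ}:
With c≡cos(β/2)=0.988432 and s≡sin(β/2)=0.151662, N=[2·24·24·2]^{1/2}=48.000000
The bounds max(0,m−m')=2 and min(l+m,l−m')=4 give 3 terms
  k=2: (−1)^0·48.0000/(8)·0.9884^4·0.1517^2 = +0.131733
  k=3: (−1)^1·48.0000/(6)·0.9884^2·0.1517^4 = -0.004135
  k=4: (−1)^2·48.0000/(48)·0.9884^0·0.1517^6 = +0.000012
d^3_{-1,1}(0.3045) = +0.131733 -0.004135 +0.000012 = +0.127610
|D^3_{-1,1}|² = |d^3_{-1,1}(β)|² = (+0.127610)² = 0.016284 (the z-rotation phases have unit modulus)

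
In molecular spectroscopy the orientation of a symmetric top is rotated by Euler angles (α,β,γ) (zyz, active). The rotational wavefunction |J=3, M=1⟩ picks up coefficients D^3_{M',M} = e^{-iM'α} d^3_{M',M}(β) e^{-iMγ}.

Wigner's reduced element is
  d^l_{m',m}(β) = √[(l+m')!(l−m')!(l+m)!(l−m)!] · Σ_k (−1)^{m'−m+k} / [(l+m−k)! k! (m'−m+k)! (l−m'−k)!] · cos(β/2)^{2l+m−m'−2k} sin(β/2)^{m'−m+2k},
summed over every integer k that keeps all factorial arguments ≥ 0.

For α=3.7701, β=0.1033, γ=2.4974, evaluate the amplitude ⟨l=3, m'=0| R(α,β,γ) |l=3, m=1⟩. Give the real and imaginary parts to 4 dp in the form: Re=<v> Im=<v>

Split into d^3_{0,1}(β=0.1033) × two z-phases.
c=cos(0.1033/2)=0.998666, s=sin(0.1033/2)=0.051627; N=√[6·6·24·2]=41.569219
k: max(0,(1)−(0))=1 … min(3+(1),3−(0))=3
  k=1: (−1)^0·41.5692/(12)·0.9987^5·0.0516^1 = +0.177652
  k=2: (−1)^1·41.5692/(4)·0.9987^3·0.0516^3 = -0.001424
  k=3: (−1)^2·41.5692/(12)·0.9987^1·0.0516^5 = +0.000001
d^3_{0,1}(0.1033) = +0.177652 -0.001424 +0.000001 = +0.176229
D = (+1.000000+0.000000i)·(+0.176229)·(-0.799585-0.600553i) = -0.140910-0.105835i

Re=-0.1409 Im=-0.1058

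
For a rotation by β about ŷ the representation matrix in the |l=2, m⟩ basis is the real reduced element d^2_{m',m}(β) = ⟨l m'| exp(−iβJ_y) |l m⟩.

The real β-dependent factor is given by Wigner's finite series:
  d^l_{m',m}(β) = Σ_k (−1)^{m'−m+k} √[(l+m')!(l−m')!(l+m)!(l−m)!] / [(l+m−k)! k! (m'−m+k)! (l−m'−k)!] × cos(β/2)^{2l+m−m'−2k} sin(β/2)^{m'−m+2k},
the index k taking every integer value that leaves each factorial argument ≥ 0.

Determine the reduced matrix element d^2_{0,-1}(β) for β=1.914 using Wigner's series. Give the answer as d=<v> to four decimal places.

d^2_{0,-1}(β=1.914) via Wigner's sum:
With c≡cos(β/2)=0.575975 and s≡sin(β/2)=0.817467, N=[2·2·1·6]^{1/2}=4.898979
Admissible k: 0..1 (factorial args all ≥0)
  k=0: (−1)^1·4.8990/(2)·0.5760^3·0.8175^1 = -0.382610
  k=1: (−1)^2·4.8990/(2)·0.5760^1·0.8175^3 = +0.770709
d^2_{0,-1}(1.914) = -0.382610 +0.770709 = +0.388099

d=0.3881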